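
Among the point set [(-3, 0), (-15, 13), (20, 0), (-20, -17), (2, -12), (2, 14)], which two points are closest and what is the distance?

Computing all pairwise distances among 6 points:

d((-3, 0), (-15, 13)) = 17.6918
d((-3, 0), (20, 0)) = 23.0
d((-3, 0), (-20, -17)) = 24.0416
d((-3, 0), (2, -12)) = 13.0 <-- minimum
d((-3, 0), (2, 14)) = 14.8661
d((-15, 13), (20, 0)) = 37.3363
d((-15, 13), (-20, -17)) = 30.4138
d((-15, 13), (2, -12)) = 30.2324
d((-15, 13), (2, 14)) = 17.0294
d((20, 0), (-20, -17)) = 43.4626
d((20, 0), (2, -12)) = 21.6333
d((20, 0), (2, 14)) = 22.8035
d((-20, -17), (2, -12)) = 22.561
d((-20, -17), (2, 14)) = 38.0132
d((2, -12), (2, 14)) = 26.0

Closest pair: (-3, 0) and (2, -12) with distance 13.0

The closest pair is (-3, 0) and (2, -12) with Euclidean distance 13.0. For 6 points, brute-force pairwise comparison is shown above. For large n, the divide-and-conquer algorithm (sort by x, recurse on halves, check the dividing strip) achieves O(n log n).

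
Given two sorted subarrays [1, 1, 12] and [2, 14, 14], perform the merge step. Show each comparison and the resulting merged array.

Merging process:

Compare 1 vs 2: take 1 from left. Merged: [1]
Compare 1 vs 2: take 1 from left. Merged: [1, 1]
Compare 12 vs 2: take 2 from right. Merged: [1, 1, 2]
Compare 12 vs 14: take 12 from left. Merged: [1, 1, 2, 12]
Append remaining from right: [14, 14]. Merged: [1, 1, 2, 12, 14, 14]

Final merged array: [1, 1, 2, 12, 14, 14]
Total comparisons: 4

The merged array is [1, 1, 2, 12, 14, 14], requiring 4 comparisons. The merge step runs in O(n) time where n is the total number of elements.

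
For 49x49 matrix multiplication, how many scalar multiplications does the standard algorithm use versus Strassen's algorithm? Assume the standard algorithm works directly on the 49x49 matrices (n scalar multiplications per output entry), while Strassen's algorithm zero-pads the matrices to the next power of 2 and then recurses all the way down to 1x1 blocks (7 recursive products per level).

Matrix multiplication for 49x49 matrices:

Strassen's algorithm requires power-of-2 dimensions. Pad 49x49 to 64x64 (next power of 2).

Standard algorithm: 49^3 = 117649 multiplications
Strassen's algorithm: 7^(log2(64)) = 7^6 = 117649 multiplications
Savings: 117649 - 117649 = 0 multiplications

Standard: 117649 multiplications (49^3). Strassen: 117649 multiplications (7^6, after padding to 64x64). Strassen reduces 8 recursive multiplications to 7 at each level.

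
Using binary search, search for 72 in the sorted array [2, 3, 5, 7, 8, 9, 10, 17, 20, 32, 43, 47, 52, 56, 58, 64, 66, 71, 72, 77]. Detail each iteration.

Binary search for 72 in [2, 3, 5, 7, 8, 9, 10, 17, 20, 32, 43, 47, 52, 56, 58, 64, 66, 71, 72, 77]:

lo=0, hi=19, mid=9, arr[mid]=32 -> 32 < 72, search right half
lo=10, hi=19, mid=14, arr[mid]=58 -> 58 < 72, search right half
lo=15, hi=19, mid=17, arr[mid]=71 -> 71 < 72, search right half
lo=18, hi=19, mid=18, arr[mid]=72 -> Found target at index 18!

Binary search finds 72 at index 18 after 4 comparisons. The search repeatedly halves the search space by comparing with the middle element.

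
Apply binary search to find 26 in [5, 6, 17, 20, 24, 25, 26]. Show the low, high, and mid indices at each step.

Binary search for 26 in [5, 6, 17, 20, 24, 25, 26]:

lo=0, hi=6, mid=3, arr[mid]=20 -> 20 < 26, search right half
lo=4, hi=6, mid=5, arr[mid]=25 -> 25 < 26, search right half
lo=6, hi=6, mid=6, arr[mid]=26 -> Found target at index 6!

Binary search finds 26 at index 6 after 3 comparisons. The search repeatedly halves the search space by comparing with the middle element.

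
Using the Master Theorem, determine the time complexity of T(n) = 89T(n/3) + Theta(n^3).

Master Theorem for T(n) = 89T(n/3) + O(n^3):

a = 89, b = 3, c = 3
log_b(a) = log_3(89) = 4.0857

Case 1: c = 3 < log_3(89) = 4.0857
T(n) = O(n^(log_3 89))

For T(n) = 89T(n/3) + O(n^3): log_3(89) = 4.0857. This is Case 1 of the Master Theorem (c < log_b(a), work dominated by leaves), giving O(n^(log_3 89)).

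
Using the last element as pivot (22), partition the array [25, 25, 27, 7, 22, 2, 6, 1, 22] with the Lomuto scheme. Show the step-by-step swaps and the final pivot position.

Lomuto partition with pivot = 22:

Initial array: [25, 25, 27, 7, 22, 2, 6, 1, 22]

arr[0]=25 > 22: no swap
arr[1]=25 > 22: no swap
arr[2]=27 > 22: no swap
arr[3]=7 <= 22: swap with position 0, array becomes [7, 25, 27, 25, 22, 2, 6, 1, 22]
arr[4]=22 <= 22: swap with position 1, array becomes [7, 22, 27, 25, 25, 2, 6, 1, 22]
arr[5]=2 <= 22: swap with position 2, array becomes [7, 22, 2, 25, 25, 27, 6, 1, 22]
arr[6]=6 <= 22: swap with position 3, array becomes [7, 22, 2, 6, 25, 27, 25, 1, 22]
arr[7]=1 <= 22: swap with position 4, array becomes [7, 22, 2, 6, 1, 27, 25, 25, 22]

Place pivot at position 5: [7, 22, 2, 6, 1, 22, 25, 25, 27]
Pivot position: 5

After partitioning with pivot 22, the array becomes [7, 22, 2, 6, 1, 22, 25, 25, 27]. The pivot is placed at index 5. All elements to the left of the pivot are <= 22, and all elements to the right are > 22.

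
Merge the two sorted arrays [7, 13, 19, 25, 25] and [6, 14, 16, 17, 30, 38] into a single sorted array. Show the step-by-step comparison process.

Merging process:

Compare 7 vs 6: take 6 from right. Merged: [6]
Compare 7 vs 14: take 7 from left. Merged: [6, 7]
Compare 13 vs 14: take 13 from left. Merged: [6, 7, 13]
Compare 19 vs 14: take 14 from right. Merged: [6, 7, 13, 14]
Compare 19 vs 16: take 16 from right. Merged: [6, 7, 13, 14, 16]
Compare 19 vs 17: take 17 from right. Merged: [6, 7, 13, 14, 16, 17]
Compare 19 vs 30: take 19 from left. Merged: [6, 7, 13, 14, 16, 17, 19]
Compare 25 vs 30: take 25 from left. Merged: [6, 7, 13, 14, 16, 17, 19, 25]
Compare 25 vs 30: take 25 from left. Merged: [6, 7, 13, 14, 16, 17, 19, 25, 25]
Append remaining from right: [30, 38]. Merged: [6, 7, 13, 14, 16, 17, 19, 25, 25, 30, 38]

Final merged array: [6, 7, 13, 14, 16, 17, 19, 25, 25, 30, 38]
Total comparisons: 9

The merged array is [6, 7, 13, 14, 16, 17, 19, 25, 25, 30, 38], requiring 9 comparisons. The merge step runs in O(n) time where n is the total number of elements.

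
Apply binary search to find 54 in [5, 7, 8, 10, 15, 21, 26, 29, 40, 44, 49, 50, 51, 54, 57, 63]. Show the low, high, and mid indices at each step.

Binary search for 54 in [5, 7, 8, 10, 15, 21, 26, 29, 40, 44, 49, 50, 51, 54, 57, 63]:

lo=0, hi=15, mid=7, arr[mid]=29 -> 29 < 54, search right half
lo=8, hi=15, mid=11, arr[mid]=50 -> 50 < 54, search right half
lo=12, hi=15, mid=13, arr[mid]=54 -> Found target at index 13!

Binary search finds 54 at index 13 after 3 comparisons. The search repeatedly halves the search space by comparing with the middle element.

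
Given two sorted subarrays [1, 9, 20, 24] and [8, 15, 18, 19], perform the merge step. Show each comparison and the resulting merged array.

Merging process:

Compare 1 vs 8: take 1 from left. Merged: [1]
Compare 9 vs 8: take 8 from right. Merged: [1, 8]
Compare 9 vs 15: take 9 from left. Merged: [1, 8, 9]
Compare 20 vs 15: take 15 from right. Merged: [1, 8, 9, 15]
Compare 20 vs 18: take 18 from right. Merged: [1, 8, 9, 15, 18]
Compare 20 vs 19: take 19 from right. Merged: [1, 8, 9, 15, 18, 19]
Append remaining from left: [20, 24]. Merged: [1, 8, 9, 15, 18, 19, 20, 24]

Final merged array: [1, 8, 9, 15, 18, 19, 20, 24]
Total comparisons: 6

The merged array is [1, 8, 9, 15, 18, 19, 20, 24], requiring 6 comparisons. The merge step runs in O(n) time where n is the total number of elements.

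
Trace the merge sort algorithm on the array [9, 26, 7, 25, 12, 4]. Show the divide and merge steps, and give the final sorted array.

Merge sort trace:

Split: [9, 26, 7, 25, 12, 4] -> [9, 26, 7] and [25, 12, 4]
  Split: [9, 26, 7] -> [9] and [26, 7]
    Split: [26, 7] -> [26] and [7]
    Merge: [26] + [7] -> [7, 26]
  Merge: [9] + [7, 26] -> [7, 9, 26]
  Split: [25, 12, 4] -> [25] and [12, 4]
    Split: [12, 4] -> [12] and [4]
    Merge: [12] + [4] -> [4, 12]
  Merge: [25] + [4, 12] -> [4, 12, 25]
Merge: [7, 9, 26] + [4, 12, 25] -> [4, 7, 9, 12, 25, 26]

Final sorted array: [4, 7, 9, 12, 25, 26]

The merge sort proceeds by recursively splitting the array and merging sorted halves.
After all merges, the sorted array is [4, 7, 9, 12, 25, 26].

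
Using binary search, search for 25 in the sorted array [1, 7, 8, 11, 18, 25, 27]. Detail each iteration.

Binary search for 25 in [1, 7, 8, 11, 18, 25, 27]:

lo=0, hi=6, mid=3, arr[mid]=11 -> 11 < 25, search right half
lo=4, hi=6, mid=5, arr[mid]=25 -> Found target at index 5!

Binary search finds 25 at index 5 after 2 comparisons. The search repeatedly halves the search space by comparing with the middle element.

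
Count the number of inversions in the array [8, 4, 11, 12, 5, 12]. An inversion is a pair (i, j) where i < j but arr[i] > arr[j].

Finding inversions in [8, 4, 11, 12, 5, 12]:

(0, 1): arr[0]=8 > arr[1]=4
(0, 4): arr[0]=8 > arr[4]=5
(2, 4): arr[2]=11 > arr[4]=5
(3, 4): arr[3]=12 > arr[4]=5

Total inversions: 4

The array has 4 inversion(s): (0,1), (0,4), (2,4), (3,4). Each pair (i,j) satisfies i < j and arr[i] > arr[j].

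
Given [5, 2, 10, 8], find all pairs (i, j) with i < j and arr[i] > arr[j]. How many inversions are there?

Finding inversions in [5, 2, 10, 8]:

(0, 1): arr[0]=5 > arr[1]=2
(2, 3): arr[2]=10 > arr[3]=8

Total inversions: 2

The array has 2 inversion(s): (0,1), (2,3). Each pair (i,j) satisfies i < j and arr[i] > arr[j].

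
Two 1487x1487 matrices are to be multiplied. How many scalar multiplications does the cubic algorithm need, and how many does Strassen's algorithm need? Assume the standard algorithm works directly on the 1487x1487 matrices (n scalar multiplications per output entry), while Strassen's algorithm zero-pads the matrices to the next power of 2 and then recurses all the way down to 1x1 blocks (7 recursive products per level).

Matrix multiplication for 1487x1487 matrices:

Strassen's algorithm requires power-of-2 dimensions. Pad 1487x1487 to 2048x2048 (next power of 2).

Standard algorithm: 1487^3 = 3288008303 multiplications
Strassen's algorithm: 7^(log2(2048)) = 7^11 = 1977326743 multiplications
Savings: 3288008303 - 1977326743 = 1310681560 multiplications

Standard: 3288008303 multiplications (1487^3). Strassen: 1977326743 multiplications (7^11, after padding to 2048x2048). Strassen reduces 8 recursive multiplications to 7 at each level.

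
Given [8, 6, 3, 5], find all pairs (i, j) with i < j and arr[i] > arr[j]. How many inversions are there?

Finding inversions in [8, 6, 3, 5]:

(0, 1): arr[0]=8 > arr[1]=6
(0, 2): arr[0]=8 > arr[2]=3
(0, 3): arr[0]=8 > arr[3]=5
(1, 2): arr[1]=6 > arr[2]=3
(1, 3): arr[1]=6 > arr[3]=5

Total inversions: 5

The array has 5 inversion(s): (0,1), (0,2), (0,3), (1,2), (1,3). Each pair (i,j) satisfies i < j and arr[i] > arr[j].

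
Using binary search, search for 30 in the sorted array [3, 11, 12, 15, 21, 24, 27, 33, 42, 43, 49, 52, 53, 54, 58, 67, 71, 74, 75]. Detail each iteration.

Binary search for 30 in [3, 11, 12, 15, 21, 24, 27, 33, 42, 43, 49, 52, 53, 54, 58, 67, 71, 74, 75]:

lo=0, hi=18, mid=9, arr[mid]=43 -> 43 > 30, search left half
lo=0, hi=8, mid=4, arr[mid]=21 -> 21 < 30, search right half
lo=5, hi=8, mid=6, arr[mid]=27 -> 27 < 30, search right half
lo=7, hi=8, mid=7, arr[mid]=33 -> 33 > 30, search left half
lo=7 > hi=6, target 30 not found

Binary search determines that 30 is not in the array after 4 comparisons. The search space was exhausted without finding the target.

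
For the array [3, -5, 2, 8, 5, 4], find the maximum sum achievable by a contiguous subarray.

Using Kadane's algorithm on [3, -5, 2, 8, 5, 4]:

Scanning through the array:
Position 1 (value -5): max_ending_here = -2, max_so_far = 3
Position 2 (value 2): max_ending_here = 2, max_so_far = 3
Position 3 (value 8): max_ending_here = 10, max_so_far = 10
Position 4 (value 5): max_ending_here = 15, max_so_far = 15
Position 5 (value 4): max_ending_here = 19, max_so_far = 19

Maximum subarray: [2, 8, 5, 4]
Maximum sum: 19

The maximum subarray is [2, 8, 5, 4] with sum 19. This subarray runs from index 2 to index 5.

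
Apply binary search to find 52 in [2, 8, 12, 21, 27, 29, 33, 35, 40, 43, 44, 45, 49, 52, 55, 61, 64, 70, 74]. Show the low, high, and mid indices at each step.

Binary search for 52 in [2, 8, 12, 21, 27, 29, 33, 35, 40, 43, 44, 45, 49, 52, 55, 61, 64, 70, 74]:

lo=0, hi=18, mid=9, arr[mid]=43 -> 43 < 52, search right half
lo=10, hi=18, mid=14, arr[mid]=55 -> 55 > 52, search left half
lo=10, hi=13, mid=11, arr[mid]=45 -> 45 < 52, search right half
lo=12, hi=13, mid=12, arr[mid]=49 -> 49 < 52, search right half
lo=13, hi=13, mid=13, arr[mid]=52 -> Found target at index 13!

Binary search finds 52 at index 13 after 5 comparisons. The search repeatedly halves the search space by comparing with the middle element.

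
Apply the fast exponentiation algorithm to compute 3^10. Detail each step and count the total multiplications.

Computing 3^10 by squaring (build up from 3^1; each line after the first costs one multiplication):

3^1 = 3
3^2 = (3^1)^2 = 3^2 = 9
3^4 = (3^2)^2 = 9^2 = 81
3^5 = 3 * 3^4 = 3 * 81 = 243
3^10 = (3^5)^2 = 243^2 = 59049

Result: 59049
Multiplications needed: 4 (4 lines after 3^1)

3^10 = 59049. Using exponentiation by squaring, this requires 4 multiplications. The key idea: if the exponent is even, square the half-power; if odd, multiply by the base once.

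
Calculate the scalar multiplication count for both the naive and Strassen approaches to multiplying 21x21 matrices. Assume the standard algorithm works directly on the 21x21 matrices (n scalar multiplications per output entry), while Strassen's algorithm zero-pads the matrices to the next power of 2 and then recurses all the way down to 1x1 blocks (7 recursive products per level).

Matrix multiplication for 21x21 matrices:

Strassen's algorithm requires power-of-2 dimensions. Pad 21x21 to 32x32 (next power of 2).

Standard algorithm: 21^3 = 9261 multiplications
Strassen's algorithm: 7^(log2(32)) = 7^5 = 16807 multiplications
Difference: 9261 - 16807 = -7546 (Strassen uses MORE here due to padding overhead — for small or just-over-power-of-2 n, padding can outweigh the per-level savings)

Standard: 9261 multiplications (21^3). Strassen: 16807 multiplications (7^5, after padding to 32x32). Strassen reduces 8 recursive multiplications to 7 at each level.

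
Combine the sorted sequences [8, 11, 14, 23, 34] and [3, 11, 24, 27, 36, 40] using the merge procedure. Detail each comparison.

Merging process:

Compare 8 vs 3: take 3 from right. Merged: [3]
Compare 8 vs 11: take 8 from left. Merged: [3, 8]
Compare 11 vs 11: take 11 from left. Merged: [3, 8, 11]
Compare 14 vs 11: take 11 from right. Merged: [3, 8, 11, 11]
Compare 14 vs 24: take 14 from left. Merged: [3, 8, 11, 11, 14]
Compare 23 vs 24: take 23 from left. Merged: [3, 8, 11, 11, 14, 23]
Compare 34 vs 24: take 24 from right. Merged: [3, 8, 11, 11, 14, 23, 24]
Compare 34 vs 27: take 27 from right. Merged: [3, 8, 11, 11, 14, 23, 24, 27]
Compare 34 vs 36: take 34 from left. Merged: [3, 8, 11, 11, 14, 23, 24, 27, 34]
Append remaining from right: [36, 40]. Merged: [3, 8, 11, 11, 14, 23, 24, 27, 34, 36, 40]

Final merged array: [3, 8, 11, 11, 14, 23, 24, 27, 34, 36, 40]
Total comparisons: 9

The merged array is [3, 8, 11, 11, 14, 23, 24, 27, 34, 36, 40], requiring 9 comparisons. The merge step runs in O(n) time where n is the total number of elements.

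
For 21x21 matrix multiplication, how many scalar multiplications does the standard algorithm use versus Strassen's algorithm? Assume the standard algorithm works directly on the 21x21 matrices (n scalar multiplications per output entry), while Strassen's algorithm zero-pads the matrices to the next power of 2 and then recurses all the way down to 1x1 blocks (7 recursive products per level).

Matrix multiplication for 21x21 matrices:

Strassen's algorithm requires power-of-2 dimensions. Pad 21x21 to 32x32 (next power of 2).

Standard algorithm: 21^3 = 9261 multiplications
Strassen's algorithm: 7^(log2(32)) = 7^5 = 16807 multiplications
Difference: 9261 - 16807 = -7546 (Strassen uses MORE here due to padding overhead — for small or just-over-power-of-2 n, padding can outweigh the per-level savings)

Standard: 9261 multiplications (21^3). Strassen: 16807 multiplications (7^5, after padding to 32x32). Strassen reduces 8 recursive multiplications to 7 at each level.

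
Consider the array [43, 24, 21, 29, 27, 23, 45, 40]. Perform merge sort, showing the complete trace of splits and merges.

Merge sort trace:

Split: [43, 24, 21, 29, 27, 23, 45, 40] -> [43, 24, 21, 29] and [27, 23, 45, 40]
  Split: [43, 24, 21, 29] -> [43, 24] and [21, 29]
    Split: [43, 24] -> [43] and [24]
    Merge: [43] + [24] -> [24, 43]
    Split: [21, 29] -> [21] and [29]
    Merge: [21] + [29] -> [21, 29]
  Merge: [24, 43] + [21, 29] -> [21, 24, 29, 43]
  Split: [27, 23, 45, 40] -> [27, 23] and [45, 40]
    Split: [27, 23] -> [27] and [23]
    Merge: [27] + [23] -> [23, 27]
    Split: [45, 40] -> [45] and [40]
    Merge: [45] + [40] -> [40, 45]
  Merge: [23, 27] + [40, 45] -> [23, 27, 40, 45]
Merge: [21, 24, 29, 43] + [23, 27, 40, 45] -> [21, 23, 24, 27, 29, 40, 43, 45]

Final sorted array: [21, 23, 24, 27, 29, 40, 43, 45]

The merge sort proceeds by recursively splitting the array and merging sorted halves.
After all merges, the sorted array is [21, 23, 24, 27, 29, 40, 43, 45].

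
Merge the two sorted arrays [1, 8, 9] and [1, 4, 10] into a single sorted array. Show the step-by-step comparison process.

Merging process:

Compare 1 vs 1: take 1 from left. Merged: [1]
Compare 8 vs 1: take 1 from right. Merged: [1, 1]
Compare 8 vs 4: take 4 from right. Merged: [1, 1, 4]
Compare 8 vs 10: take 8 from left. Merged: [1, 1, 4, 8]
Compare 9 vs 10: take 9 from left. Merged: [1, 1, 4, 8, 9]
Append remaining from right: [10]. Merged: [1, 1, 4, 8, 9, 10]

Final merged array: [1, 1, 4, 8, 9, 10]
Total comparisons: 5

The merged array is [1, 1, 4, 8, 9, 10], requiring 5 comparisons. The merge step runs in O(n) time where n is the total number of elements.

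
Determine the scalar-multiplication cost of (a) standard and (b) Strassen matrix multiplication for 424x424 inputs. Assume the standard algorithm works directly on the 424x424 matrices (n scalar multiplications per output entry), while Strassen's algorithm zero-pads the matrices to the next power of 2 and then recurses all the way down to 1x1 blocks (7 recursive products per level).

Matrix multiplication for 424x424 matrices:

Strassen's algorithm requires power-of-2 dimensions. Pad 424x424 to 512x512 (next power of 2).

Standard algorithm: 424^3 = 76225024 multiplications
Strassen's algorithm: 7^(log2(512)) = 7^9 = 40353607 multiplications
Savings: 76225024 - 40353607 = 35871417 multiplications

Standard: 76225024 multiplications (424^3). Strassen: 40353607 multiplications (7^9, after padding to 512x512). Strassen reduces 8 recursive multiplications to 7 at each level.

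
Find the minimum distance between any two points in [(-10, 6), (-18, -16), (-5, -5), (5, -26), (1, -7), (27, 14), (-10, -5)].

Computing all pairwise distances among 7 points:

d((-10, 6), (-18, -16)) = 23.4094
d((-10, 6), (-5, -5)) = 12.083
d((-10, 6), (5, -26)) = 35.3412
d((-10, 6), (1, -7)) = 17.0294
d((-10, 6), (27, 14)) = 37.855
d((-10, 6), (-10, -5)) = 11.0
d((-18, -16), (-5, -5)) = 17.0294
d((-18, -16), (5, -26)) = 25.0799
d((-18, -16), (1, -7)) = 21.0238
d((-18, -16), (27, 14)) = 54.0833
d((-18, -16), (-10, -5)) = 13.6015
d((-5, -5), (5, -26)) = 23.2594
d((-5, -5), (1, -7)) = 6.3246
d((-5, -5), (27, 14)) = 37.2156
d((-5, -5), (-10, -5)) = 5.0 <-- minimum
d((5, -26), (1, -7)) = 19.4165
d((5, -26), (27, 14)) = 45.6508
d((5, -26), (-10, -5)) = 25.807
d((1, -7), (27, 14)) = 33.4215
d((1, -7), (-10, -5)) = 11.1803
d((27, 14), (-10, -5)) = 41.5933

Closest pair: (-5, -5) and (-10, -5) with distance 5.0

The closest pair is (-5, -5) and (-10, -5) with Euclidean distance 5.0. For 7 points, brute-force pairwise comparison is shown above. For large n, the divide-and-conquer algorithm (sort by x, recurse on halves, check the dividing strip) achieves O(n log n).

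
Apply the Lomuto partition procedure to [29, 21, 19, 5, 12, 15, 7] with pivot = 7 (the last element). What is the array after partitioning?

Lomuto partition with pivot = 7:

Initial array: [29, 21, 19, 5, 12, 15, 7]

arr[0]=29 > 7: no swap
arr[1]=21 > 7: no swap
arr[2]=19 > 7: no swap
arr[3]=5 <= 7: swap with position 0, array becomes [5, 21, 19, 29, 12, 15, 7]
arr[4]=12 > 7: no swap
arr[5]=15 > 7: no swap

Place pivot at position 1: [5, 7, 19, 29, 12, 15, 21]
Pivot position: 1

After partitioning with pivot 7, the array becomes [5, 7, 19, 29, 12, 15, 21]. The pivot is placed at index 1. All elements to the left of the pivot are <= 7, and all elements to the right are > 7.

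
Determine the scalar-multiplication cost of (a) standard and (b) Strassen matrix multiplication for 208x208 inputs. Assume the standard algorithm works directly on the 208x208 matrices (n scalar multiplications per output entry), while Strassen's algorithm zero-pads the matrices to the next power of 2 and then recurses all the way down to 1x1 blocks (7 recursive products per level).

Matrix multiplication for 208x208 matrices:

Strassen's algorithm requires power-of-2 dimensions. Pad 208x208 to 256x256 (next power of 2).

Standard algorithm: 208^3 = 8998912 multiplications
Strassen's algorithm: 7^(log2(256)) = 7^8 = 5764801 multiplications
Savings: 8998912 - 5764801 = 3234111 multiplications

Standard: 8998912 multiplications (208^3). Strassen: 5764801 multiplications (7^8, after padding to 256x256). Strassen reduces 8 recursive multiplications to 7 at each level.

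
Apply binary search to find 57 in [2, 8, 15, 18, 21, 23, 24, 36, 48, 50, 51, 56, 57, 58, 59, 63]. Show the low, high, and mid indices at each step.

Binary search for 57 in [2, 8, 15, 18, 21, 23, 24, 36, 48, 50, 51, 56, 57, 58, 59, 63]:

lo=0, hi=15, mid=7, arr[mid]=36 -> 36 < 57, search right half
lo=8, hi=15, mid=11, arr[mid]=56 -> 56 < 57, search right half
lo=12, hi=15, mid=13, arr[mid]=58 -> 58 > 57, search left half
lo=12, hi=12, mid=12, arr[mid]=57 -> Found target at index 12!

Binary search finds 57 at index 12 after 4 comparisons. The search repeatedly halves the search space by comparing with the middle element.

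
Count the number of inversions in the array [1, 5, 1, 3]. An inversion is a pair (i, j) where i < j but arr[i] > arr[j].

Finding inversions in [1, 5, 1, 3]:

(1, 2): arr[1]=5 > arr[2]=1
(1, 3): arr[1]=5 > arr[3]=3

Total inversions: 2

The array has 2 inversion(s): (1,2), (1,3). Each pair (i,j) satisfies i < j and arr[i] > arr[j].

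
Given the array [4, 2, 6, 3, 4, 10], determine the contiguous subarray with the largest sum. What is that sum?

Using Kadane's algorithm on [4, 2, 6, 3, 4, 10]:

Scanning through the array:
Position 1 (value 2): max_ending_here = 6, max_so_far = 6
Position 2 (value 6): max_ending_here = 12, max_so_far = 12
Position 3 (value 3): max_ending_here = 15, max_so_far = 15
Position 4 (value 4): max_ending_here = 19, max_so_far = 19
Position 5 (value 10): max_ending_here = 29, max_so_far = 29

Maximum subarray: [4, 2, 6, 3, 4, 10]
Maximum sum: 29

The maximum subarray is [4, 2, 6, 3, 4, 10] with sum 29. This subarray runs from index 0 to index 5.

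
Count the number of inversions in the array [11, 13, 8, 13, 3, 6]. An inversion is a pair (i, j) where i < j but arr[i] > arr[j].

Finding inversions in [11, 13, 8, 13, 3, 6]:

(0, 2): arr[0]=11 > arr[2]=8
(0, 4): arr[0]=11 > arr[4]=3
(0, 5): arr[0]=11 > arr[5]=6
(1, 2): arr[1]=13 > arr[2]=8
(1, 4): arr[1]=13 > arr[4]=3
(1, 5): arr[1]=13 > arr[5]=6
(2, 4): arr[2]=8 > arr[4]=3
(2, 5): arr[2]=8 > arr[5]=6
(3, 4): arr[3]=13 > arr[4]=3
(3, 5): arr[3]=13 > arr[5]=6

Total inversions: 10

The array has 10 inversion(s): (0,2), (0,4), (0,5), (1,2), (1,4), (1,5), (2,4), (2,5), (3,4), (3,5). Each pair (i,j) satisfies i < j and arr[i] > arr[j].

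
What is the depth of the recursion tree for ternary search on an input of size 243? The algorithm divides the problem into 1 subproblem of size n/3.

For divide and conquer with division factor 3:

Problem sizes at each level:
Level 0: 243
Level 1: 81
Level 2: 27
Level 3: 9
Level 4: 3
Level 5: 1

The root is level 0 and the size-1 base case is level 5 (the tree spans levels 0 through 5, i.e. 6 levels counting the root), so the depth is the number of divisions: log_3(243) = 5

The recursion tree depth is log_3(243) = 5. At each level, the problem size is divided by 3, so it takes 5 divisions to reduce to a base case of size 1. The algorithm makes 1 recursive call at each level.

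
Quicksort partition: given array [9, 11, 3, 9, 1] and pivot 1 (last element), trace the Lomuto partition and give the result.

Lomuto partition with pivot = 1:

Initial array: [9, 11, 3, 9, 1]

arr[0]=9 > 1: no swap
arr[1]=11 > 1: no swap
arr[2]=3 > 1: no swap
arr[3]=9 > 1: no swap

Place pivot at position 0: [1, 11, 3, 9, 9]
Pivot position: 0

After partitioning with pivot 1, the array becomes [1, 11, 3, 9, 9]. The pivot is placed at index 0. All elements to the left of the pivot are <= 1, and all elements to the right are > 1.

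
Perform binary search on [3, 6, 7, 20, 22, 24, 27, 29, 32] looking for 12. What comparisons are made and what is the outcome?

Binary search for 12 in [3, 6, 7, 20, 22, 24, 27, 29, 32]:

lo=0, hi=8, mid=4, arr[mid]=22 -> 22 > 12, search left half
lo=0, hi=3, mid=1, arr[mid]=6 -> 6 < 12, search right half
lo=2, hi=3, mid=2, arr[mid]=7 -> 7 < 12, search right half
lo=3, hi=3, mid=3, arr[mid]=20 -> 20 > 12, search left half
lo=3 > hi=2, target 12 not found

Binary search determines that 12 is not in the array after 4 comparisons. The search space was exhausted without finding the target.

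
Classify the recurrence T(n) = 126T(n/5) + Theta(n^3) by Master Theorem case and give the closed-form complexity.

Master Theorem for T(n) = 126T(n/5) + O(n^3):

a = 126, b = 5, c = 3
log_b(a) = log_5(126) = 3.0050

Case 1: c = 3 < log_5(126) = 3.0050
T(n) = O(n^(log_5 126))

For T(n) = 126T(n/5) + O(n^3): log_5(126) = 3.0050. This is Case 1 of the Master Theorem (c < log_b(a), work dominated by leaves), giving O(n^(log_5 126)).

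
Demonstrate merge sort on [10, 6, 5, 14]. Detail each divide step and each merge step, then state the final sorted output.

Merge sort trace:

Split: [10, 6, 5, 14] -> [10, 6] and [5, 14]
  Split: [10, 6] -> [10] and [6]
  Merge: [10] + [6] -> [6, 10]
  Split: [5, 14] -> [5] and [14]
  Merge: [5] + [14] -> [5, 14]
Merge: [6, 10] + [5, 14] -> [5, 6, 10, 14]

Final sorted array: [5, 6, 10, 14]

The merge sort proceeds by recursively splitting the array and merging sorted halves.
After all merges, the sorted array is [5, 6, 10, 14].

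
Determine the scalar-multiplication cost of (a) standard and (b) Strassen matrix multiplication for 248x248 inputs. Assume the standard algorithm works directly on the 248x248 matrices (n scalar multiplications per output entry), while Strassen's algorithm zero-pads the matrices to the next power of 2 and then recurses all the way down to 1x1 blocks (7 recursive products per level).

Matrix multiplication for 248x248 matrices:

Strassen's algorithm requires power-of-2 dimensions. Pad 248x248 to 256x256 (next power of 2).

Standard algorithm: 248^3 = 15252992 multiplications
Strassen's algorithm: 7^(log2(256)) = 7^8 = 5764801 multiplications
Savings: 15252992 - 5764801 = 9488191 multiplications

Standard: 15252992 multiplications (248^3). Strassen: 5764801 multiplications (7^8, after padding to 256x256). Strassen reduces 8 recursive multiplications to 7 at each level.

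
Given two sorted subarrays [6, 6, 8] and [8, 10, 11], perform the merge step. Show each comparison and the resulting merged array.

Merging process:

Compare 6 vs 8: take 6 from left. Merged: [6]
Compare 6 vs 8: take 6 from left. Merged: [6, 6]
Compare 8 vs 8: take 8 from left. Merged: [6, 6, 8]
Append remaining from right: [8, 10, 11]. Merged: [6, 6, 8, 8, 10, 11]

Final merged array: [6, 6, 8, 8, 10, 11]
Total comparisons: 3

The merged array is [6, 6, 8, 8, 10, 11], requiring 3 comparisons. The merge step runs in O(n) time where n is the total number of elements.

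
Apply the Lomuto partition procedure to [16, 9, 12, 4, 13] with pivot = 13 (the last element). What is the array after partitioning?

Lomuto partition with pivot = 13:

Initial array: [16, 9, 12, 4, 13]

arr[0]=16 > 13: no swap
arr[1]=9 <= 13: swap with position 0, array becomes [9, 16, 12, 4, 13]
arr[2]=12 <= 13: swap with position 1, array becomes [9, 12, 16, 4, 13]
arr[3]=4 <= 13: swap with position 2, array becomes [9, 12, 4, 16, 13]

Place pivot at position 3: [9, 12, 4, 13, 16]
Pivot position: 3

After partitioning with pivot 13, the array becomes [9, 12, 4, 13, 16]. The pivot is placed at index 3. All elements to the left of the pivot are <= 13, and all elements to the right are > 13.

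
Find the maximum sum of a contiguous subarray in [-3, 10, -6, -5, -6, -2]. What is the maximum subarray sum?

Using Kadane's algorithm on [-3, 10, -6, -5, -6, -2]:

Scanning through the array:
Position 1 (value 10): max_ending_here = 10, max_so_far = 10
Position 2 (value -6): max_ending_here = 4, max_so_far = 10
Position 3 (value -5): max_ending_here = -1, max_so_far = 10
Position 4 (value -6): max_ending_here = -6, max_so_far = 10
Position 5 (value -2): max_ending_here = -2, max_so_far = 10

Maximum subarray: [10]
Maximum sum: 10

The maximum subarray is [10] with sum 10. This subarray runs from index 1 to index 1.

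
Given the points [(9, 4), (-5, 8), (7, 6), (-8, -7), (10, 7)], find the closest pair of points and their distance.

Computing all pairwise distances among 5 points:

d((9, 4), (-5, 8)) = 14.5602
d((9, 4), (7, 6)) = 2.8284 <-- minimum
d((9, 4), (-8, -7)) = 20.2485
d((9, 4), (10, 7)) = 3.1623
d((-5, 8), (7, 6)) = 12.1655
d((-5, 8), (-8, -7)) = 15.2971
d((-5, 8), (10, 7)) = 15.0333
d((7, 6), (-8, -7)) = 19.8494
d((7, 6), (10, 7)) = 3.1623
d((-8, -7), (10, 7)) = 22.8035

Closest pair: (9, 4) and (7, 6) with distance 2.8284

The closest pair is (9, 4) and (7, 6) with Euclidean distance 2.8284. For 5 points, brute-force pairwise comparison is shown above. For large n, the divide-and-conquer algorithm (sort by x, recurse on halves, check the dividing strip) achieves O(n log n).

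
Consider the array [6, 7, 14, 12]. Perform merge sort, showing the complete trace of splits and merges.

Merge sort trace:

Split: [6, 7, 14, 12] -> [6, 7] and [14, 12]
  Split: [6, 7] -> [6] and [7]
  Merge: [6] + [7] -> [6, 7]
  Split: [14, 12] -> [14] and [12]
  Merge: [14] + [12] -> [12, 14]
Merge: [6, 7] + [12, 14] -> [6, 7, 12, 14]

Final sorted array: [6, 7, 12, 14]

The merge sort proceeds by recursively splitting the array and merging sorted halves.
After all merges, the sorted array is [6, 7, 12, 14].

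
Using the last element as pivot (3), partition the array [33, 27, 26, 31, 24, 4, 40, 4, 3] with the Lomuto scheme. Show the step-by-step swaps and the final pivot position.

Lomuto partition with pivot = 3:

Initial array: [33, 27, 26, 31, 24, 4, 40, 4, 3]

arr[0]=33 > 3: no swap
arr[1]=27 > 3: no swap
arr[2]=26 > 3: no swap
arr[3]=31 > 3: no swap
arr[4]=24 > 3: no swap
arr[5]=4 > 3: no swap
arr[6]=40 > 3: no swap
arr[7]=4 > 3: no swap

Place pivot at position 0: [3, 27, 26, 31, 24, 4, 40, 4, 33]
Pivot position: 0

After partitioning with pivot 3, the array becomes [3, 27, 26, 31, 24, 4, 40, 4, 33]. The pivot is placed at index 0. All elements to the left of the pivot are <= 3, and all elements to the right are > 3.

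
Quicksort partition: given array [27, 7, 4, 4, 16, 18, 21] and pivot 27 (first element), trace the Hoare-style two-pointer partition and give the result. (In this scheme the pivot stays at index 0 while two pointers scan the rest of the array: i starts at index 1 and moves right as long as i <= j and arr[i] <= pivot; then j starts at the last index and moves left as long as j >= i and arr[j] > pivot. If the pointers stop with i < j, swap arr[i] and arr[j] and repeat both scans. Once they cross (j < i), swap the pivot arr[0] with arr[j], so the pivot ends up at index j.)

Hoare-style two-pointer partition with pivot = 27:

Initial array: [27, 7, 4, 4, 16, 18, 21]

Pointers start at i = 1, j = 6.
i ends at 7, j ends at 6: the pointers have crossed (j < i), so scanning stops.

Swap pivot arr[0] with arr[6] to place pivot at position 6: [21, 7, 4, 4, 16, 18, 27]
Pivot position: 6

After partitioning with pivot 27, the array becomes [21, 7, 4, 4, 16, 18, 27]. The pivot is placed at index 6. All elements to the left of the pivot are <= 27, and all elements to the right are > 27.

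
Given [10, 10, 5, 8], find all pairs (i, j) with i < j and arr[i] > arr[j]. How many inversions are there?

Finding inversions in [10, 10, 5, 8]:

(0, 2): arr[0]=10 > arr[2]=5
(0, 3): arr[0]=10 > arr[3]=8
(1, 2): arr[1]=10 > arr[2]=5
(1, 3): arr[1]=10 > arr[3]=8

Total inversions: 4

The array has 4 inversion(s): (0,2), (0,3), (1,2), (1,3). Each pair (i,j) satisfies i < j and arr[i] > arr[j].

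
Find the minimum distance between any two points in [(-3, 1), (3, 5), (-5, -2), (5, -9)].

Computing all pairwise distances among 4 points:

d((-3, 1), (3, 5)) = 7.2111
d((-3, 1), (-5, -2)) = 3.6056 <-- minimum
d((-3, 1), (5, -9)) = 12.8062
d((3, 5), (-5, -2)) = 10.6301
d((3, 5), (5, -9)) = 14.1421
d((-5, -2), (5, -9)) = 12.2066

Closest pair: (-3, 1) and (-5, -2) with distance 3.6056

The closest pair is (-3, 1) and (-5, -2) with Euclidean distance 3.6056. For 4 points, brute-force pairwise comparison is shown above. For large n, the divide-and-conquer algorithm (sort by x, recurse on halves, check the dividing strip) achieves O(n log n).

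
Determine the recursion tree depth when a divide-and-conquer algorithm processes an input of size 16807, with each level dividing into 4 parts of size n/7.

For divide and conquer with division factor 7:

Problem sizes at each level:
Level 0: 16807
Level 1: 2401
Level 2: 343
Level 3: 49
Level 4: 7
Level 5: 1

The root is level 0 and the size-1 base case is level 5 (the tree spans levels 0 through 5, i.e. 6 levels counting the root), so the depth is the number of divisions: log_7(16807) = 5

The recursion tree depth is log_7(16807) = 5. At each level, the problem size is divided by 7, so it takes 5 divisions to reduce to a base case of size 1. The algorithm makes 4 recursive calls at each level.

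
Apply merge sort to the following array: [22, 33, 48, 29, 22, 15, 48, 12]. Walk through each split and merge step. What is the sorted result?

Merge sort trace:

Split: [22, 33, 48, 29, 22, 15, 48, 12] -> [22, 33, 48, 29] and [22, 15, 48, 12]
  Split: [22, 33, 48, 29] -> [22, 33] and [48, 29]
    Split: [22, 33] -> [22] and [33]
    Merge: [22] + [33] -> [22, 33]
    Split: [48, 29] -> [48] and [29]
    Merge: [48] + [29] -> [29, 48]
  Merge: [22, 33] + [29, 48] -> [22, 29, 33, 48]
  Split: [22, 15, 48, 12] -> [22, 15] and [48, 12]
    Split: [22, 15] -> [22] and [15]
    Merge: [22] + [15] -> [15, 22]
    Split: [48, 12] -> [48] and [12]
    Merge: [48] + [12] -> [12, 48]
  Merge: [15, 22] + [12, 48] -> [12, 15, 22, 48]
Merge: [22, 29, 33, 48] + [12, 15, 22, 48] -> [12, 15, 22, 22, 29, 33, 48, 48]

Final sorted array: [12, 15, 22, 22, 29, 33, 48, 48]

The merge sort proceeds by recursively splitting the array and merging sorted halves.
After all merges, the sorted array is [12, 15, 22, 22, 29, 33, 48, 48].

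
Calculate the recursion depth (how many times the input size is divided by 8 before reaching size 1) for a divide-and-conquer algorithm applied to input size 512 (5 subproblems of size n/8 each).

For divide and conquer with division factor 8:

Problem sizes at each level:
Level 0: 512
Level 1: 64
Level 2: 8
Level 3: 1

The root is level 0 and the size-1 base case is level 3 (the tree spans levels 0 through 3, i.e. 4 levels counting the root), so the depth is the number of divisions: log_8(512) = 3

The recursion tree depth is log_8(512) = 3. At each level, the problem size is divided by 8, so it takes 3 divisions to reduce to a base case of size 1. The algorithm makes 5 recursive calls at each level.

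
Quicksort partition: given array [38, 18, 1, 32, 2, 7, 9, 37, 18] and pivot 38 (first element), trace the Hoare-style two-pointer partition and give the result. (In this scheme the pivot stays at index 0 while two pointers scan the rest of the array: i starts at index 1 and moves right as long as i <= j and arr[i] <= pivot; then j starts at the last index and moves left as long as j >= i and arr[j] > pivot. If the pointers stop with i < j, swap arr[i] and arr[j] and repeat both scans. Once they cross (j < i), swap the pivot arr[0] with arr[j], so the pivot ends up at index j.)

Hoare-style two-pointer partition with pivot = 38:

Initial array: [38, 18, 1, 32, 2, 7, 9, 37, 18]

Pointers start at i = 1, j = 8.
i ends at 9, j ends at 8: the pointers have crossed (j < i), so scanning stops.

Swap pivot arr[0] with arr[8] to place pivot at position 8: [18, 18, 1, 32, 2, 7, 9, 37, 38]
Pivot position: 8

After partitioning with pivot 38, the array becomes [18, 18, 1, 32, 2, 7, 9, 37, 38]. The pivot is placed at index 8. All elements to the left of the pivot are <= 38, and all elements to the right are > 38.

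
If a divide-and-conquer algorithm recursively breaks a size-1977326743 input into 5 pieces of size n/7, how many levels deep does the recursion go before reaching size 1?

For divide and conquer with division factor 7:

Problem sizes at each level:
Level 0: 1977326743
Level 1: 282475249
Level 2: 40353607
Level 3: 5764801
Level 4: 823543
Level 5: 117649
Level 6: 16807
Level 7: 2401
Level 8: 343
Level 9: 49
Level 10: 7
Level 11: 1

The root is level 0 and the size-1 base case is level 11 (the tree spans levels 0 through 11, i.e. 12 levels counting the root), so the depth is the number of divisions: log_7(1977326743) = 11

The recursion tree depth is log_7(1977326743) = 11. At each level, the problem size is divided by 7, so it takes 11 divisions to reduce to a base case of size 1. The algorithm makes 5 recursive calls at each level.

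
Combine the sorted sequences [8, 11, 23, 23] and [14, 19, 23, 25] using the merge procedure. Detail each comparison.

Merging process:

Compare 8 vs 14: take 8 from left. Merged: [8]
Compare 11 vs 14: take 11 from left. Merged: [8, 11]
Compare 23 vs 14: take 14 from right. Merged: [8, 11, 14]
Compare 23 vs 19: take 19 from right. Merged: [8, 11, 14, 19]
Compare 23 vs 23: take 23 from left. Merged: [8, 11, 14, 19, 23]
Compare 23 vs 23: take 23 from left. Merged: [8, 11, 14, 19, 23, 23]
Append remaining from right: [23, 25]. Merged: [8, 11, 14, 19, 23, 23, 23, 25]

Final merged array: [8, 11, 14, 19, 23, 23, 23, 25]
Total comparisons: 6

The merged array is [8, 11, 14, 19, 23, 23, 23, 25], requiring 6 comparisons. The merge step runs in O(n) time where n is the total number of elements.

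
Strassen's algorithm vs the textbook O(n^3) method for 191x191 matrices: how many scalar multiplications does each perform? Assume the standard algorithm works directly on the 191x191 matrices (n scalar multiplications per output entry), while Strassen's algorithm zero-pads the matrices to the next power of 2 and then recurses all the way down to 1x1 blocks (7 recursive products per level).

Matrix multiplication for 191x191 matrices:

Strassen's algorithm requires power-of-2 dimensions. Pad 191x191 to 256x256 (next power of 2).

Standard algorithm: 191^3 = 6967871 multiplications
Strassen's algorithm: 7^(log2(256)) = 7^8 = 5764801 multiplications
Savings: 6967871 - 5764801 = 1203070 multiplications

Standard: 6967871 multiplications (191^3). Strassen: 5764801 multiplications (7^8, after padding to 256x256). Strassen reduces 8 recursive multiplications to 7 at each level.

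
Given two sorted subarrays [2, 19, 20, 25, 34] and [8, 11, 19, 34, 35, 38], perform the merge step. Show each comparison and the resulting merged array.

Merging process:

Compare 2 vs 8: take 2 from left. Merged: [2]
Compare 19 vs 8: take 8 from right. Merged: [2, 8]
Compare 19 vs 11: take 11 from right. Merged: [2, 8, 11]
Compare 19 vs 19: take 19 from left. Merged: [2, 8, 11, 19]
Compare 20 vs 19: take 19 from right. Merged: [2, 8, 11, 19, 19]
Compare 20 vs 34: take 20 from left. Merged: [2, 8, 11, 19, 19, 20]
Compare 25 vs 34: take 25 from left. Merged: [2, 8, 11, 19, 19, 20, 25]
Compare 34 vs 34: take 34 from left. Merged: [2, 8, 11, 19, 19, 20, 25, 34]
Append remaining from right: [34, 35, 38]. Merged: [2, 8, 11, 19, 19, 20, 25, 34, 34, 35, 38]

Final merged array: [2, 8, 11, 19, 19, 20, 25, 34, 34, 35, 38]
Total comparisons: 8

The merged array is [2, 8, 11, 19, 19, 20, 25, 34, 34, 35, 38], requiring 8 comparisons. The merge step runs in O(n) time where n is the total number of elements.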